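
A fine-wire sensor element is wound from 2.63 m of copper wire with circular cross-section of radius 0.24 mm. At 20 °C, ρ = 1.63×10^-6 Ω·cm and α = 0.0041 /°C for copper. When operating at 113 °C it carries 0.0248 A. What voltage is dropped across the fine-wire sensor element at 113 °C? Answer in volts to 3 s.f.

0.00812 V

ρ = 1.63×10^-6 Ω·cm = 1.63×10^-8 Ω·m
A = πr² = π(2.4000e-04 m)² = 1.810e-07 m²
R₍20₎ = ρL/A = (1.63×10^-8)(2.63)/(1.810e-07) = 0.2369 Ω
R₍113₎ = R₍20₎(1 + αΔT) = 0.2369 × (1 + 0.0041×93) = 0.3272 Ω
V = IR = 0.0248 × 0.3272 = 0.00812 V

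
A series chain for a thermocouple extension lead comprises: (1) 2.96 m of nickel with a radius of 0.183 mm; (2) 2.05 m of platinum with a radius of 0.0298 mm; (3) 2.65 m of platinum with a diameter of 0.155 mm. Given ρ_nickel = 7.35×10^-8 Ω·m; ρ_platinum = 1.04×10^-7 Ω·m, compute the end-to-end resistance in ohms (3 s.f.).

Seg 1: A = πr² = π(1.8300e-04 m)² = 1.052e-07 m²
R_1 = (7.35×10^-8)(2.96)/(1.052e-07) = 2.068 Ω
Seg 2: A = πr² = π(2.9800e-05 m)² = 2.790e-09 m²
R_2 = (1.04×10^-7)(2.05)/(2.790e-09) = 76.42 Ω
Seg 3: A = π(d/2)² = π(7.7500e-05 m)² = 1.887e-08 m²
R_3 = (1.04×10^-7)(2.65)/(1.887e-08) = 14.61 Ω
R_total = R_1 + R_2 + R_3 = 93.1 Ω

93.1 Ω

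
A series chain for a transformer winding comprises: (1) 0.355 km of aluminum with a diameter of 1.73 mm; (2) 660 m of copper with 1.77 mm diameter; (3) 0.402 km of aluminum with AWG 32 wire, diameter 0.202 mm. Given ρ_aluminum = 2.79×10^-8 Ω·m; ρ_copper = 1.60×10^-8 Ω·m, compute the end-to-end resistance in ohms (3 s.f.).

358 Ω

Seg 1: A = π(d/2)² = π(8.6500e-04 m)² = 2.351e-06 m²
R_1 = (2.79×10^-8)(355)/(2.351e-06) = 4.214 Ω
Seg 2: A = π(d/2)² = π(8.8500e-04 m)² = 2.461e-06 m²
R_2 = (1.60×10^-8)(660)/(2.461e-06) = 4.292 Ω
Seg 3: A = π(0.202/2 mm)² = π(1.0100e-04 m)² = 3.205e-08 m²
R_3 = (2.79×10^-8)(402)/(3.205e-08) = 350 Ω
R_total = R_1 + R_2 + R_3 = 358 Ω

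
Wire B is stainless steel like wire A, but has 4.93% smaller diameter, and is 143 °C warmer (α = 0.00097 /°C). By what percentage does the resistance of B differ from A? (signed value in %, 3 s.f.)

26.0%

R ∝ ρL/d² with ρ ∝ (1+αΔT), so R_B/R_A = (1 − 4.93/100)⁻² × (1 + 0.00097×143)
= 1.106 × 1.139 = 1.26
(R_B − R_A)/R_A = 1.26 − 1 = 26.0%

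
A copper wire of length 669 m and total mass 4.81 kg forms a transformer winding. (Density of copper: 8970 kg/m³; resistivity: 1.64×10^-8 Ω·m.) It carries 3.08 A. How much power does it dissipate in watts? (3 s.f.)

130 W

A = m/(density·L) = 4.81/(8970×669) = 8.0154e-07 m²
R = ρL/A = (1.64×10^-8)(669)/(8.0154e-07) = 13.69 Ω
P = I²R = (3.08)² × 13.69 = 130 W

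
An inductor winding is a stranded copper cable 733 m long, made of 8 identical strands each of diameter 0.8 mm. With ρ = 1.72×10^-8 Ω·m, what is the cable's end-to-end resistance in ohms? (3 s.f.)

A_strand = π(4.0000e-04 m)² = 5.027e-07 m²
R_strand = ρL/A = (1.72×10^-8)(733)/(5.027e-07) = 25.08 Ω
R_total = R_strand/N = 25.08/8 = 3.14 Ω

3.14 Ω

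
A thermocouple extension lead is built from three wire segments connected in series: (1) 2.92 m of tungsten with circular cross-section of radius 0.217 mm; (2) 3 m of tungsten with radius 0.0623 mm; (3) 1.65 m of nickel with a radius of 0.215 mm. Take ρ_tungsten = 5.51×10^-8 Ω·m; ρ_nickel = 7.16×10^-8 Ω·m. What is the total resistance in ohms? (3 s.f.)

Seg 1: A = πr² = π(2.1700e-04 m)² = 1.479e-07 m²
R_1 = (5.51×10^-8)(2.92)/(1.479e-07) = 1.088 Ω
Seg 2: A = πr² = π(6.2300e-05 m)² = 1.219e-08 m²
R_2 = (5.51×10^-8)(3)/(1.219e-08) = 13.56 Ω
Seg 3: A = πr² = π(2.1500e-04 m)² = 1.452e-07 m²
R_3 = (7.16×10^-8)(1.65)/(1.452e-07) = 0.8135 Ω
R_total = R_1 + R_2 + R_3 = 15.5 Ω

15.5 Ω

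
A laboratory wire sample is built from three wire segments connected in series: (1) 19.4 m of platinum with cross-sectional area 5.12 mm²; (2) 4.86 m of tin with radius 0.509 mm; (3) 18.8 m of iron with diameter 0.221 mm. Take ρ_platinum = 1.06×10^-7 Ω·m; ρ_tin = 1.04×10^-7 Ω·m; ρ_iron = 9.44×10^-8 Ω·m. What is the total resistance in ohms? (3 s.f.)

Seg 1: A = 5.12 mm² = 5.120e-06 m²
R_1 = (1.06×10^-7)(19.4)/(5.120e-06) = 0.4016 Ω
Seg 2: A = πr² = π(5.0900e-04 m)² = 8.139e-07 m²
R_2 = (1.04×10^-7)(4.86)/(8.139e-07) = 0.621 Ω
Seg 3: A = π(d/2)² = π(1.1050e-04 m)² = 3.836e-08 m²
R_3 = (9.44×10^-8)(18.8)/(3.836e-08) = 46.27 Ω
R_total = R_1 + R_2 + R_3 = 47.3 Ω

47.3 Ω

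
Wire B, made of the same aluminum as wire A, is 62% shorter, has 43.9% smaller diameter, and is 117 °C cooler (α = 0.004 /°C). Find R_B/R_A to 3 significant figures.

R ∝ ρL/d² with ρ ∝ (1+αΔT), so R_B/R_A = (1 − 62/100) × (1 − 43.9/100)⁻² × (1 − 0.004×117)
= 0.38 × 3.177 × 0.532 = 0.642

0.642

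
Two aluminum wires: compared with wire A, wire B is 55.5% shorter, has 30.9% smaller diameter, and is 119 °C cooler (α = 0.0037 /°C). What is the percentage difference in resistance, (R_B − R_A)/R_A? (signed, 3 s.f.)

-47.8%

R ∝ ρL/d² with ρ ∝ (1+αΔT), so R_B/R_A = (1 − 55.5/100) × (1 − 30.9/100)⁻² × (1 − 0.0037×119)
= 0.445 × 2.094 × 0.5597 = 0.5216
(R_B − R_A)/R_A = 0.5216 − 1 = -47.8%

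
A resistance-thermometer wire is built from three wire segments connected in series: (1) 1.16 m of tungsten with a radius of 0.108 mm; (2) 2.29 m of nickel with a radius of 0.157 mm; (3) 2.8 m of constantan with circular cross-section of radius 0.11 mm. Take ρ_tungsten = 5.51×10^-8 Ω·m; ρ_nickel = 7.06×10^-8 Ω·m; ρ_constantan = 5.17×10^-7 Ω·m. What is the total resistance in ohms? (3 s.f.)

Seg 1: A = πr² = π(1.0800e-04 m)² = 3.664e-08 m²
R_1 = (5.51×10^-8)(1.16)/(3.664e-08) = 1.744 Ω
Seg 2: A = πr² = π(1.5700e-04 m)² = 7.744e-08 m²
R_2 = (7.06×10^-8)(2.29)/(7.744e-08) = 2.088 Ω
Seg 3: A = πr² = π(1.1000e-04 m)² = 3.801e-08 m²
R_3 = (5.17×10^-7)(2.8)/(3.801e-08) = 38.08 Ω
R_total = R_1 + R_2 + R_3 = 41.9 Ω

41.9 Ω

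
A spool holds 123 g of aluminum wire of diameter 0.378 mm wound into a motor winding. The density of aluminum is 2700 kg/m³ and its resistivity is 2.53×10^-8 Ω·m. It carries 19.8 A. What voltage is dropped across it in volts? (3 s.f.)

1810 V

A = π(d/2)² = π(1.8900e-04 m)² = 1.1222e-07 m²
L = m/(density·A) = 0.123/(2700×1.1222e-07) = 405.9 m
R = ρL/A = (2.53×10^-8)(405.9)/(1.1222e-07) = 91.52 Ω
V = IR = 19.8 × 91.52 = 1810 V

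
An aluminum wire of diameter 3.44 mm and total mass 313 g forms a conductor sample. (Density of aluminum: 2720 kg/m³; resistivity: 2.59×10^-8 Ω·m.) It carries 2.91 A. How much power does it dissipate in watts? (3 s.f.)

0.292 W

A = π(d/2)² = π(1.7200e-03 m)² = 9.2941e-06 m²
L = m/(density·A) = 0.313/(2720×9.2941e-06) = 12.38 m
R = ρL/A = (2.59×10^-8)(12.38)/(9.2941e-06) = 0.0345 Ω
P = I²R = (2.91)² × 0.0345 = 0.292 W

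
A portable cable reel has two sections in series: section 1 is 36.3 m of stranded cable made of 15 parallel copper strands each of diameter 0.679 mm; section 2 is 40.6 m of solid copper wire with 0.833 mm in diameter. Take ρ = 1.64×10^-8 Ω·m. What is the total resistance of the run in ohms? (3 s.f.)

1.33 Ω

Section 1: A_strand = π(3.3950e-04)² = 3.621e-07 m²; R₁ = ρL/(N·A_s) = (1.64×10^-8)(36.3)/(15×3.621e-07) = 0.1096 Ω
Section 2: A = π(d/2)² = π(4.1650e-04 m)² = 5.450e-07 m²
R₂ = (1.64×10^-8)(40.6)/(5.450e-07) = 1.222 Ω
R = R₁ + R₂ = 1.33 Ω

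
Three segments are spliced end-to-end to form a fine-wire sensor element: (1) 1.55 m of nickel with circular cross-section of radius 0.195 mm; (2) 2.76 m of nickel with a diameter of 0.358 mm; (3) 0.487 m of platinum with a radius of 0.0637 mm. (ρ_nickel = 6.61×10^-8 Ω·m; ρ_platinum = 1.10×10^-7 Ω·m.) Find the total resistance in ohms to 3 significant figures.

Seg 1: A = πr² = π(1.9500e-04 m)² = 1.195e-07 m²
R_1 = (6.61×10^-8)(1.55)/(1.195e-07) = 0.8577 Ω
Seg 2: A = π(d/2)² = π(1.7900e-04 m)² = 1.007e-07 m²
R_2 = (6.61×10^-8)(2.76)/(1.007e-07) = 1.812 Ω
Seg 3: A = πr² = π(6.3700e-05 m)² = 1.275e-08 m²
R_3 = (1.10×10^-7)(0.487)/(1.275e-08) = 4.202 Ω
R_total = R_1 + R_2 + R_3 = 6.87 Ω

6.87 Ω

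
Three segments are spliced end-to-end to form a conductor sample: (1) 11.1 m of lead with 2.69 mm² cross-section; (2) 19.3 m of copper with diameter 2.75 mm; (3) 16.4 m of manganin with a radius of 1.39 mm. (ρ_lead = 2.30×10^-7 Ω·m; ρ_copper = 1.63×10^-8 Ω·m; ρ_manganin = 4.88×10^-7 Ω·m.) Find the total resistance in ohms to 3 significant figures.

Seg 1: A = 2.69 mm² = 2.690e-06 m²
R_1 = (2.30×10^-7)(11.1)/(2.690e-06) = 0.9491 Ω
Seg 2: A = π(d/2)² = π(1.3750e-03 m)² = 5.940e-06 m²
R_2 = (1.63×10^-8)(19.3)/(5.940e-06) = 0.05297 Ω
Seg 3: A = πr² = π(1.3900e-03 m)² = 6.070e-06 m²
R_3 = (4.88×10^-7)(16.4)/(6.070e-06) = 1.319 Ω
R_total = R_1 + R_2 + R_3 = 2.32 Ω

2.32 Ω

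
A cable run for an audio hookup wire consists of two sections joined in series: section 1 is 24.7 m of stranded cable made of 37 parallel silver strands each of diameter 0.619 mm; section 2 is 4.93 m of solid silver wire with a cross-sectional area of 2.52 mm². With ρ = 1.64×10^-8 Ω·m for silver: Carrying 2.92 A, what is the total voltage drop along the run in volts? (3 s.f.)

Section 1: A_strand = π(3.0950e-04)² = 3.009e-07 m²; R₁ = ρL/(N·A_s) = (1.64×10^-8)(24.7)/(37×3.009e-07) = 0.03638 Ω
Section 2: A = 2.52 mm² = 2.520e-06 m²
R₂ = (1.64×10^-8)(4.93)/(2.520e-06) = 0.03208 Ω
R = R₁ + R₂ = 0.06846 Ω
V = IR = 2.92 × 0.06846 = 0.200 V

0.200 V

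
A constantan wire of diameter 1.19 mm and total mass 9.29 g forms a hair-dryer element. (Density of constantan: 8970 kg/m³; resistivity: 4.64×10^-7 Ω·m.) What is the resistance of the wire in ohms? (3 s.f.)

0.388 Ω

A = π(d/2)² = π(5.9500e-04 m)² = 1.1122e-06 m²
L = m/(density·A) = 0.00929/(8970×1.1122e-06) = 0.9312 m
R = ρL/A = (4.64×10^-7)(0.9312)/(1.1122e-06) = 0.388 Ω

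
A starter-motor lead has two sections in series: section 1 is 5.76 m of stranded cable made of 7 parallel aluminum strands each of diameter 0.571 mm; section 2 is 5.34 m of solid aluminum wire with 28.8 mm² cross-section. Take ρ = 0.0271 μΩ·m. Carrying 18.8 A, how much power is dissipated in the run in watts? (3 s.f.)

32.6 W

ρ = 0.0271 μΩ·m = 2.71×10^-8 Ω·m
Section 1: A_strand = π(2.8550e-04)² = 2.561e-07 m²; R₁ = ρL/(N·A_s) = (2.71×10^-8)(5.76)/(7×2.561e-07) = 0.08708 Ω
Section 2: A = 28.8 mm² = 2.880e-05 m²
R₂ = (2.71×10^-8)(5.34)/(2.880e-05) = 0.005025 Ω
R = R₁ + R₂ = 0.09211 Ω
P = I²R = (18.8)² × 0.09211 = 32.6 W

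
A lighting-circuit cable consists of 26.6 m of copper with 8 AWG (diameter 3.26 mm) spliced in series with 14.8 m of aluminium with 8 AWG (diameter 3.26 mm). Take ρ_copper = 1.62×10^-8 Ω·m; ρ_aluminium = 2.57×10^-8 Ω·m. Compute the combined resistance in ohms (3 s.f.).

0.0972 Ω

Segment 1: A = π(3.26/2 mm)² = π(1.6300e-03 m)² = 8.347e-06 m²
R₁ = ρL/A = (1.62×10^-8)(26.6)/(8.347e-06) = 0.05163 Ω
R₂ = (2.57×10^-8)(14.8)/(8.347e-06) = 0.04557 Ω
R = R₁ + R₂ = 0.0972 Ω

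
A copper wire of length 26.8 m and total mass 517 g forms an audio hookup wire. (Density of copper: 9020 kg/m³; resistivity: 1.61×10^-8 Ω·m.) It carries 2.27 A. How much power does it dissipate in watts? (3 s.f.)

A = m/(density·L) = 0.517/(9020×26.8) = 2.1387e-06 m²
R = ρL/A = (1.61×10^-8)(26.8)/(2.1387e-06) = 0.2017 Ω
P = I²R = (2.27)² × 0.2017 = 1.04 W

1.04 W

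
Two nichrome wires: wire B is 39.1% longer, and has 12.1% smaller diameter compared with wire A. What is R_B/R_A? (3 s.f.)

1.80

R ∝ L/d², so R_B/R_A = (1 + 39.1/100) × (1 − 12.1/100)⁻²
= 1.391 × 1.294 = 1.80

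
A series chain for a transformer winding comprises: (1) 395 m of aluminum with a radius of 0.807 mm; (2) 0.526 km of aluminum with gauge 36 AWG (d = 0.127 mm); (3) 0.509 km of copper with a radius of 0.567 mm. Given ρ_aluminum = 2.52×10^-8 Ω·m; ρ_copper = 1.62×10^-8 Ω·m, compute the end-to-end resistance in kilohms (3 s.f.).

Seg 1: A = πr² = π(8.0700e-04 m)² = 2.046e-06 m²
R_1 = (2.52×10^-8)(395)/(2.046e-06) = 4.865 Ω
Seg 2: A = π(0.127/2 mm)² = π(6.3500e-05 m)² = 1.267e-08 m²
R_2 = (2.52×10^-8)(526)/(1.267e-08) = 1046 Ω
Seg 3: A = πr² = π(5.6700e-04 m)² = 1.010e-06 m²
R_3 = (1.62×10^-8)(509)/(1.010e-06) = 8.164 Ω
R_total = R_1 + R_2 + R_3 = 1.06 kΩ

1.06 kΩ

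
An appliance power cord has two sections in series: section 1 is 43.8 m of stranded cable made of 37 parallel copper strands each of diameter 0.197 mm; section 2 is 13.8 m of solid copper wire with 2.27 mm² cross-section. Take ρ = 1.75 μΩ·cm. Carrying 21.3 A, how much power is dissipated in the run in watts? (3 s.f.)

357 W

ρ = 1.75 μΩ·cm = 1.75×10^-8 Ω·m
Section 1: A_strand = π(9.8500e-05)² = 3.048e-08 m²; R₁ = ρL/(N·A_s) = (1.75×10^-8)(43.8)/(37×3.048e-08) = 0.6797 Ω
Section 2: A = 2.27 mm² = 2.270e-06 m²
R₂ = (1.75×10^-8)(13.8)/(2.270e-06) = 0.1064 Ω
R = R₁ + R₂ = 0.786 Ω
P = I²R = (21.3)² × 0.786 = 357 W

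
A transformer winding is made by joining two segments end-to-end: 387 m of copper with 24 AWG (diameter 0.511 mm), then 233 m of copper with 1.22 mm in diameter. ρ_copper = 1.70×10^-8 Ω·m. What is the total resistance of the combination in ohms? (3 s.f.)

35.5 Ω

Segment 1: A = π(0.511/2 mm)² = π(2.5550e-04 m)² = 2.051e-07 m²
R₁ = ρL/A = (1.70×10^-8)(387)/(2.051e-07) = 32.08 Ω
Segment 2: A = π(d/2)² = π(6.1000e-04 m)² = 1.169e-06 m²
R₂ = (1.70×10^-8)(233)/(1.169e-06) = 3.388 Ω
R = R₁ + R₂ = 35.5 Ω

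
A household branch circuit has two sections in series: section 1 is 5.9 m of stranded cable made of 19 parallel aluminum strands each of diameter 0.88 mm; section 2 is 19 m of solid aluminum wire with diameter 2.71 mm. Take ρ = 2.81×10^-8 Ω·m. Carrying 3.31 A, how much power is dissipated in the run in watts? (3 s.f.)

Section 1: A_strand = π(4.4000e-04)² = 6.082e-07 m²; R₁ = ρL/(N·A_s) = (2.81×10^-8)(5.9)/(19×6.082e-07) = 0.01435 Ω
Section 2: A = π(d/2)² = π(1.3550e-03 m)² = 5.768e-06 m²
R₂ = (2.81×10^-8)(19)/(5.768e-06) = 0.09256 Ω
R = R₁ + R₂ = 0.1069 Ω
P = I²R = (3.31)² × 0.1069 = 1.17 W

1.17 W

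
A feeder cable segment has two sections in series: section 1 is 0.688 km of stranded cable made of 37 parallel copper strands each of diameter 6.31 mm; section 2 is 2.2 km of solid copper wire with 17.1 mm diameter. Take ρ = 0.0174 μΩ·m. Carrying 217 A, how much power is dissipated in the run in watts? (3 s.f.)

ρ = 0.0174 μΩ·m = 1.74×10^-8 Ω·m
Section 1: A_strand = π(3.1550e-03)² = 3.127e-05 m²; R₁ = ρL/(N·A_s) = (1.74×10^-8)(688)/(37×3.127e-05) = 0.01035 Ω
Section 2: A = π(d/2)² = π(8.5500e-03 m)² = 2.297e-04 m²
R₂ = (1.74×10^-8)(2200)/(2.297e-04) = 0.1667 Ω
R = R₁ + R₂ = 0.177 Ω
P = I²R = (217)² × 0.177 = 8340 W

8340 W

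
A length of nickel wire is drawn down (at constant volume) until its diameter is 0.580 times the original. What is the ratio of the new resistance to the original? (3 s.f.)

Volume constant ⇒ L' = L/r² with r = 0.58. R' = ρL'/A' = ρ(L/r²)/(πr²d₀²/4) = R/r⁴.
Factor = 8.84

8.84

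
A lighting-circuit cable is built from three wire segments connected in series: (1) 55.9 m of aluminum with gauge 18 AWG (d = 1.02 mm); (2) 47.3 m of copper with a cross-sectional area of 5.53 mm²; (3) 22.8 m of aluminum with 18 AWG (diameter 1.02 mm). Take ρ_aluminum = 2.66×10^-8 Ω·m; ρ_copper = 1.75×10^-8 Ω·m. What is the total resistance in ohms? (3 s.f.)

2.71 Ω

Seg 1: A = π(1.02/2 mm)² = π(5.1000e-04 m)² = 8.171e-07 m²
R_1 = (2.66×10^-8)(55.9)/(8.171e-07) = 1.82 Ω
Seg 2: A = 5.53 mm² = 5.530e-06 m²
R_2 = (1.75×10^-8)(47.3)/(5.530e-06) = 0.1497 Ω
Seg 3: A = π(1.02/2 mm)² = π(5.1000e-04 m)² = 8.171e-07 m²
R_3 = (2.66×10^-8)(22.8)/(8.171e-07) = 0.7422 Ω
R_total = R_1 + R_2 + R_3 = 2.71 Ω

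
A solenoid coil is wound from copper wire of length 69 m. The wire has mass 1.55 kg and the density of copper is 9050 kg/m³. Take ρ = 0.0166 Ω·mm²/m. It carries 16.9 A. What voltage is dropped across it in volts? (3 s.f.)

7.80 V

ρ = 0.0166 Ω·mm²/m = 1.66×10^-8 Ω·m
A = m/(density·L) = 1.55/(9050×69) = 2.4822e-06 m²
R = ρL/A = (1.66×10^-8)(69)/(2.4822e-06) = 0.4614 Ω
V = IR = 16.9 × 0.4614 = 7.80 V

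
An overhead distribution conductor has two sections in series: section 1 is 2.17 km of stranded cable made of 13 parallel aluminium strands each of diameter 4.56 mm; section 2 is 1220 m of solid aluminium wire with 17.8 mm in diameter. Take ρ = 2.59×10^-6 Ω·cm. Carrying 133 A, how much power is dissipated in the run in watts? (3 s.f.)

6930 W

ρ = 2.59×10^-6 Ω·cm = 2.59×10^-8 Ω·m
Section 1: A_strand = π(2.2800e-03)² = 1.633e-05 m²; R₁ = ρL/(N·A_s) = (2.59×10^-8)(2170)/(13×1.633e-05) = 0.2647 Ω
Section 2: A = π(d/2)² = π(8.9000e-03 m)² = 2.488e-04 m²
R₂ = (2.59×10^-8)(1220)/(2.488e-04) = 0.127 Ω
R = R₁ + R₂ = 0.3917 Ω
P = I²R = (133)² × 0.3917 = 6930 W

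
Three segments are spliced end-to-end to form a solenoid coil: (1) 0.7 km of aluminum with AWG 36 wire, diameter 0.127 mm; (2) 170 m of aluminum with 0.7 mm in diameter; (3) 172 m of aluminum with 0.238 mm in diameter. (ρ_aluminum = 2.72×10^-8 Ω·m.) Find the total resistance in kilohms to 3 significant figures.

Seg 1: A = π(0.127/2 mm)² = π(6.3500e-05 m)² = 1.267e-08 m²
R_1 = (2.72×10^-8)(700)/(1.267e-08) = 1503 Ω
Seg 2: A = π(d/2)² = π(3.5000e-04 m)² = 3.848e-07 m²
R_2 = (2.72×10^-8)(170)/(3.848e-07) = 12.02 Ω
Seg 3: A = π(d/2)² = π(1.1900e-04 m)² = 4.449e-08 m²
R_3 = (2.72×10^-8)(172)/(4.449e-08) = 105.2 Ω
R_total = R_1 + R_2 + R_3 = 1.62 kΩ

1.62 kΩ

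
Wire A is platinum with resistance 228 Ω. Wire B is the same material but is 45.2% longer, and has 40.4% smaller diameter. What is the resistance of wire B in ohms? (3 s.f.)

932 Ω

R ∝ L/d², so R_B/R_A = (1 + 45.2/100) × (1 − 40.4/100)⁻²
= 1.452 × 2.815 = 4.088
R_B = 4.088 × 228 = 932 Ω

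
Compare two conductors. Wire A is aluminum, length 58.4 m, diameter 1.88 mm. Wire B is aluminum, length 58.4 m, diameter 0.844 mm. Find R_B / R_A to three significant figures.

R ∝ ρL/d², so R_B/R_A = (d_A/d_B)²
= (1.88/0.844)² = 4.96

4.96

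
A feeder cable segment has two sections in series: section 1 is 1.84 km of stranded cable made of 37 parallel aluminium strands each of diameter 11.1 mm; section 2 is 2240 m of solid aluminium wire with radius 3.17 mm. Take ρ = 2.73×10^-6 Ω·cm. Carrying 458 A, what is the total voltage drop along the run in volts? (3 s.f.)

ρ = 2.73×10^-6 Ω·cm = 2.73×10^-8 Ω·m
Section 1: A_strand = π(5.5500e-03)² = 9.677e-05 m²; R₁ = ρL/(N·A_s) = (2.73×10^-8)(1840)/(37×9.677e-05) = 0.01403 Ω
Section 2: A = πr² = π(3.1700e-03 m)² = 3.157e-05 m²
R₂ = (2.73×10^-8)(2240)/(3.157e-05) = 1.937 Ω
R = R₁ + R₂ = 1.951 Ω
V = IR = 458 × 1.951 = 894 V

894 V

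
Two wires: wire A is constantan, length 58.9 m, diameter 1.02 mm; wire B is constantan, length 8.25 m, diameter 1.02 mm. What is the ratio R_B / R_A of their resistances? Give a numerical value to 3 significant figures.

R ∝ ρL/d², so R_B/R_A = (L_B/L_A)
= (8.25/58.9) = 0.140

0.140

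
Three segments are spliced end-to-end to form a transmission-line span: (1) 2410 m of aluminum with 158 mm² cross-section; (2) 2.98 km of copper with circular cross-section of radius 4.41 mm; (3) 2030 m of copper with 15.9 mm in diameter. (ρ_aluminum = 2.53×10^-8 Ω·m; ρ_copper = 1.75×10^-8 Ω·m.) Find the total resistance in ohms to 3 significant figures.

1.42 Ω

Seg 1: A = 158 mm² = 1.580e-04 m²
R_1 = (2.53×10^-8)(2410)/(1.580e-04) = 0.3859 Ω
Seg 2: A = πr² = π(4.4100e-03 m)² = 6.110e-05 m²
R_2 = (1.75×10^-8)(2980)/(6.110e-05) = 0.8535 Ω
Seg 3: A = π(d/2)² = π(7.9500e-03 m)² = 1.986e-04 m²
R_3 = (1.75×10^-8)(2030)/(1.986e-04) = 0.1789 Ω
R_total = R_1 + R_2 + R_3 = 1.42 Ω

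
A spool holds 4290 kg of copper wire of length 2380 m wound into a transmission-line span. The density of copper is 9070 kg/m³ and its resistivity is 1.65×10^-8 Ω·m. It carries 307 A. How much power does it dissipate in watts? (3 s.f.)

A = m/(density·L) = 4290/(9070×2380) = 1.9873e-04 m²
R = ρL/A = (1.65×10^-8)(2380)/(1.9873e-04) = 0.1976 Ω
P = I²R = (307)² × 0.1976 = 18600 W

18600 W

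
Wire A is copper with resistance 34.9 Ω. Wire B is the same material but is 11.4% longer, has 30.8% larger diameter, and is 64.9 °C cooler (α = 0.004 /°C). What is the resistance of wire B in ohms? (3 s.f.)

16.8 Ω

R ∝ ρL/d² with ρ ∝ (1+αΔT), so R_B/R_A = (1 + 11.4/100) × (1 + 30.8/100)⁻² × (1 − 0.004×64.9)
= 1.114 × 0.5845 × 0.7404 = 0.4821
R_B = 0.4821 × 34.9 = 16.8 Ω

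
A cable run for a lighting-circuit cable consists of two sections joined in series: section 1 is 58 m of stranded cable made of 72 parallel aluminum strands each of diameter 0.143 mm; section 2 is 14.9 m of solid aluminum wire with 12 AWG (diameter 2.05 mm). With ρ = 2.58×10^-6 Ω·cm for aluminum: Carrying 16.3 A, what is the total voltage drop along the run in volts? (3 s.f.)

ρ = 2.58×10^-6 Ω·cm = 2.58×10^-8 Ω·m
Section 1: A_strand = π(7.1500e-05)² = 1.606e-08 m²; R₁ = ρL/(N·A_s) = (2.58×10^-8)(58)/(72×1.606e-08) = 1.294 Ω
Section 2: A = π(2.05/2 mm)² = π(1.0250e-03 m)² = 3.301e-06 m²
R₂ = (2.58×10^-8)(14.9)/(3.301e-06) = 0.1165 Ω
R = R₁ + R₂ = 1.411 Ω
V = IR = 16.3 × 1.411 = 23.0 V

23.0 V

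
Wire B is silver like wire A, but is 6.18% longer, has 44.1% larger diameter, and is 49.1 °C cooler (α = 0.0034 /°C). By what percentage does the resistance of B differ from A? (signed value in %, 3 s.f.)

R ∝ ρL/d² with ρ ∝ (1+αΔT), so R_B/R_A = (1 + 6.18/100) × (1 + 44.1/100)⁻² × (1 − 0.0034×49.1)
= 1.062 × 0.4816 × 0.8331 = 0.426
(R_B − R_A)/R_A = 0.426 − 1 = -57.4%

-57.4%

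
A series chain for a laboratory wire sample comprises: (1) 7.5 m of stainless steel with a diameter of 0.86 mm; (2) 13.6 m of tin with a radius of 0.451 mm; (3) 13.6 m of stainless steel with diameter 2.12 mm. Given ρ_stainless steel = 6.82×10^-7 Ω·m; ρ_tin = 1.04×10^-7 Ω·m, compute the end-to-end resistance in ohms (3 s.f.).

13.6 Ω

Seg 1: A = π(d/2)² = π(4.3000e-04 m)² = 5.809e-07 m²
R_1 = (6.82×10^-7)(7.5)/(5.809e-07) = 8.806 Ω
Seg 2: A = πr² = π(4.5100e-04 m)² = 6.390e-07 m²
R_2 = (1.04×10^-7)(13.6)/(6.390e-07) = 2.213 Ω
Seg 3: A = π(d/2)² = π(1.0600e-03 m)² = 3.530e-06 m²
R_3 = (6.82×10^-7)(13.6)/(3.530e-06) = 2.628 Ω
R_total = R_1 + R_2 + R_3 = 13.6 Ω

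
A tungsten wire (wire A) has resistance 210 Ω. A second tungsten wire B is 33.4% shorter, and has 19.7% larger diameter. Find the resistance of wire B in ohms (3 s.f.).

97.6 Ω

R ∝ L/d², so R_B/R_A = (1 − 33.4/100) × (1 + 19.7/100)⁻²
= 0.666 × 0.6979 = 0.4648
R_B = 0.4648 × 210 = 97.6 Ω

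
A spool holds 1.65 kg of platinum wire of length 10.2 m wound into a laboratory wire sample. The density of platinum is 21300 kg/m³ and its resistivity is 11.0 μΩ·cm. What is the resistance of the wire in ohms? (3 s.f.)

0.148 Ω

ρ = 11.0 μΩ·cm = 1.10×10^-7 Ω·m
A = m/(density·L) = 1.65/(21300×10.2) = 7.5946e-06 m²
R = ρL/A = (1.10×10^-7)(10.2)/(7.5946e-06) = 0.148 Ω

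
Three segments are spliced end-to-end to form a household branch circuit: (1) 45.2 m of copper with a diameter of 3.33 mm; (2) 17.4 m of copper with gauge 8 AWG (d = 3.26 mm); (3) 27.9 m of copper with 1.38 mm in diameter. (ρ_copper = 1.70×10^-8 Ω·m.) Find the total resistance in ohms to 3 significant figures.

0.441 Ω

Seg 1: A = π(d/2)² = π(1.6650e-03 m)² = 8.709e-06 m²
R_1 = (1.70×10^-8)(45.2)/(8.709e-06) = 0.08823 Ω
Seg 2: A = π(3.26/2 mm)² = π(1.6300e-03 m)² = 8.347e-06 m²
R_2 = (1.70×10^-8)(17.4)/(8.347e-06) = 0.03544 Ω
Seg 3: A = π(d/2)² = π(6.9000e-04 m)² = 1.496e-06 m²
R_3 = (1.70×10^-8)(27.9)/(1.496e-06) = 0.3171 Ω
R_total = R_1 + R_2 + R_3 = 0.441 Ω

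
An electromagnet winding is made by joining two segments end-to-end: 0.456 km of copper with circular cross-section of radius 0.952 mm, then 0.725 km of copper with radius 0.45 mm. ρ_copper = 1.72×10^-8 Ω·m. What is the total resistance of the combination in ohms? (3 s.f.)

22.4 Ω

Segment 1: A = πr² = π(9.5200e-04 m)² = 2.847e-06 m²
R₁ = ρL/A = (1.72×10^-8)(456)/(2.847e-06) = 2.755 Ω
Segment 2: A = πr² = π(4.5000e-04 m)² = 6.362e-07 m²
R₂ = (1.72×10^-8)(725)/(6.362e-07) = 19.6 Ω
R = R₁ + R₂ = 22.4 Ω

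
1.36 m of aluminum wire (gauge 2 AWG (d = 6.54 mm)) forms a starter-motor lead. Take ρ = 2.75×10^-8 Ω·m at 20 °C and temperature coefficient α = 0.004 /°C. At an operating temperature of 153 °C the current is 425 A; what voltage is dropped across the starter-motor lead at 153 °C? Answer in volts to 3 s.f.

0.725 V

A = π(6.54/2 mm)² = π(3.2700e-03 m)² = 3.359e-05 m²
R₍20₎ = ρL/A = (2.75×10^-8)(1.36)/(3.359e-05) = 0.001113 Ω
R₍153₎ = R₍20₎(1 + αΔT) = 0.001113 × (1 + 0.004×133) = 0.001706 Ω
V = IR = 425 × 0.001706 = 0.725 V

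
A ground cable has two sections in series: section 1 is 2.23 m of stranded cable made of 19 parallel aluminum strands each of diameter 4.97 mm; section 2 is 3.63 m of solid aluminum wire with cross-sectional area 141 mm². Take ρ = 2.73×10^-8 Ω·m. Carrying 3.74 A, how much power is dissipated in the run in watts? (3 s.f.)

Section 1: A_strand = π(2.4850e-03)² = 1.940e-05 m²; R₁ = ρL/(N·A_s) = (2.73×10^-8)(2.23)/(19×1.940e-05) = 1.652×10^-4 Ω
Section 2: A = 141 mm² = 1.410e-04 m²
R₂ = (2.73×10^-8)(3.63)/(1.410e-04) = 7.028×10^-4 Ω
R = R₁ + R₂ = 8.680×10^-4 Ω
P = I²R = (3.74)² × 8.680×10^-4 = 0.0121 W

0.0121 W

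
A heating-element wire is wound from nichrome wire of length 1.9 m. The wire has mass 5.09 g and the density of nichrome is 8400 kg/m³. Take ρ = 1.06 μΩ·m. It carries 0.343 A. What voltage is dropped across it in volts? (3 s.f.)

ρ = 1.06 μΩ·m = 1.06×10^-6 Ω·m
A = m/(density·L) = 0.00509/(8400×1.9) = 3.1892e-07 m²
R = ρL/A = (1.06×10^-6)(1.9)/(3.1892e-07) = 6.315 Ω
V = IR = 0.343 × 6.315 = 2.17 V

2.17 V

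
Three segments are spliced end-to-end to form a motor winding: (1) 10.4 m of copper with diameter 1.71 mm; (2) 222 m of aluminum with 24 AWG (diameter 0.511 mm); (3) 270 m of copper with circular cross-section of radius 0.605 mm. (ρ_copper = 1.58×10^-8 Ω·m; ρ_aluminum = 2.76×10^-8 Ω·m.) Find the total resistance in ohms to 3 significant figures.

Seg 1: A = π(d/2)² = π(8.5500e-04 m)² = 2.297e-06 m²
R_1 = (1.58×10^-8)(10.4)/(2.297e-06) = 0.07155 Ω
Seg 2: A = π(0.511/2 mm)² = π(2.5550e-04 m)² = 2.051e-07 m²
R_2 = (2.76×10^-8)(222)/(2.051e-07) = 29.88 Ω
Seg 3: A = πr² = π(6.0500e-04 m)² = 1.150e-06 m²
R_3 = (1.58×10^-8)(270)/(1.150e-06) = 3.71 Ω
R_total = R_1 + R_2 + R_3 = 33.7 Ω

33.7 Ω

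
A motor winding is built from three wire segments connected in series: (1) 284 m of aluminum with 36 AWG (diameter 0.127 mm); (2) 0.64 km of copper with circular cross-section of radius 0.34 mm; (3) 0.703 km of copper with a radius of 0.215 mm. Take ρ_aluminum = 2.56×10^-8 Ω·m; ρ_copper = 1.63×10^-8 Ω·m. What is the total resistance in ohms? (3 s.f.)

682 Ω

Seg 1: A = π(0.127/2 mm)² = π(6.3500e-05 m)² = 1.267e-08 m²
R_1 = (2.56×10^-8)(284)/(1.267e-08) = 573.9 Ω
Seg 2: A = πr² = π(3.4000e-04 m)² = 3.632e-07 m²
R_2 = (1.63×10^-8)(640)/(3.632e-07) = 28.72 Ω
Seg 3: A = πr² = π(2.1500e-04 m)² = 1.452e-07 m²
R_3 = (1.63×10^-8)(703)/(1.452e-07) = 78.91 Ω
R_total = R_1 + R_2 + R_3 = 682 Ω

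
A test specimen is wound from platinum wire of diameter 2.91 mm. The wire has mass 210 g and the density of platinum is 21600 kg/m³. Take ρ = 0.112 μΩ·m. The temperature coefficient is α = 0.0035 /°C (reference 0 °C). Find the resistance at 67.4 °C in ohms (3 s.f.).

ρ = 0.112 μΩ·m = 1.12×10^-7 Ω·m
A = π(d/2)² = π(1.4550e-03 m)² = 6.6508e-06 m²
L = m/(density·A) = 0.21/(21600×6.6508e-06) = 1.462 m
R = ρL/A = (1.12×10^-7)(1.462)/(6.6508e-06) = 0.02462 Ω
R(67.4 °C) = 0.02462 × (1 + 0.0035×67.4) = 0.0304 Ω

0.0304 Ω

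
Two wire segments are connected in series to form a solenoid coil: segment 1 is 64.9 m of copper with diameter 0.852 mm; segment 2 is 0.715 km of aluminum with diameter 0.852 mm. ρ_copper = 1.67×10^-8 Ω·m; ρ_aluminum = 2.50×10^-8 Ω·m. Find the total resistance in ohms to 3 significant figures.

33.3 Ω

Segment 1: A = π(d/2)² = π(4.2600e-04 m)² = 5.701e-07 m²
R₁ = ρL/A = (1.67×10^-8)(64.9)/(5.701e-07) = 1.901 Ω
R₂ = (2.50×10^-8)(715)/(5.701e-07) = 31.35 Ω
R = R₁ + R₂ = 33.3 Ω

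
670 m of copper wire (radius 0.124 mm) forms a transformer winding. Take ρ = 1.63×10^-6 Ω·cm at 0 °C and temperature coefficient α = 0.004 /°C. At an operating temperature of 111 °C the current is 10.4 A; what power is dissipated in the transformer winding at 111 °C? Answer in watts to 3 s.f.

ρ = 1.63×10^-6 Ω·cm = 1.63×10^-8 Ω·m
A = πr² = π(1.2400e-04 m)² = 4.831e-08 m²
R₍0₎ = ρL/A = (1.63×10^-8)(670)/(4.831e-08) = 226.1 Ω
R₍111₎ = R₍0₎(1 + αΔT) = 226.1 × (1 + 0.004×111) = 326.5 Ω
P = I²R = (10.4)² × 326.5 = 35300 W

35300 W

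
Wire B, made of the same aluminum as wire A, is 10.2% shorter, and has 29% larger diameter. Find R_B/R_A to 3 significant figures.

0.540

R ∝ L/d², so R_B/R_A = (1 − 10.2/100) × (1 + 29/100)⁻²
= 0.898 × 0.6009 = 0.540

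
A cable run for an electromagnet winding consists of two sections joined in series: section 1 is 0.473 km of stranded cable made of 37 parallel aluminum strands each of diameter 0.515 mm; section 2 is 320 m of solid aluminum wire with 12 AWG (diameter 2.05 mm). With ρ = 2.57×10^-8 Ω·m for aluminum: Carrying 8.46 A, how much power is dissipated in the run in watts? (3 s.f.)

Section 1: A_strand = π(2.5750e-04)² = 2.083e-07 m²; R₁ = ρL/(N·A_s) = (2.57×10^-8)(473)/(37×2.083e-07) = 1.577 Ω
Section 2: A = π(2.05/2 mm)² = π(1.0250e-03 m)² = 3.301e-06 m²
R₂ = (2.57×10^-8)(320)/(3.301e-06) = 2.492 Ω
R = R₁ + R₂ = 4.069 Ω
P = I²R = (8.46)² × 4.069 = 291 W

291 W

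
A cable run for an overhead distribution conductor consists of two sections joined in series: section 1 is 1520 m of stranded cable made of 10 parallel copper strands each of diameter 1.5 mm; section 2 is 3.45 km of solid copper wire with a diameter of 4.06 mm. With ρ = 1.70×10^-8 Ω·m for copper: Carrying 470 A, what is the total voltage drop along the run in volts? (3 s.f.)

Section 1: A_strand = π(7.5000e-04)² = 1.767e-06 m²; R₁ = ρL/(N·A_s) = (1.70×10^-8)(1520)/(10×1.767e-06) = 1.462 Ω
Section 2: A = π(d/2)² = π(2.0300e-03 m)² = 1.295e-05 m²
R₂ = (1.70×10^-8)(3450)/(1.295e-05) = 4.53 Ω
R = R₁ + R₂ = 5.993 Ω
V = IR = 470 × 5.993 = 2820 V

2820 V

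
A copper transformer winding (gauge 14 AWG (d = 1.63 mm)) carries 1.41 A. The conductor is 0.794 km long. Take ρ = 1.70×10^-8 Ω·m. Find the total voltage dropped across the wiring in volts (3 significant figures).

A = π(1.63/2 mm)² = π(8.1500e-04 m)² = 2.087e-06 m²
R = ρL/A = (1.70×10^-8)(794)/(2.087e-06) = 6.469 Ω
V = IR = 1.41 × 6.469 = 9.12 V

9.12 V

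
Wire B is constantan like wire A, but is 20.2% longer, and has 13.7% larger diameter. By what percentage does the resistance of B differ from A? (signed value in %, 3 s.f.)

R ∝ L/d², so R_B/R_A = (1 + 20.2/100) × (1 + 13.7/100)⁻²
= 1.202 × 0.7735 = 0.9298
(R_B − R_A)/R_A = 0.9298 − 1 = -7.02%

-7.02%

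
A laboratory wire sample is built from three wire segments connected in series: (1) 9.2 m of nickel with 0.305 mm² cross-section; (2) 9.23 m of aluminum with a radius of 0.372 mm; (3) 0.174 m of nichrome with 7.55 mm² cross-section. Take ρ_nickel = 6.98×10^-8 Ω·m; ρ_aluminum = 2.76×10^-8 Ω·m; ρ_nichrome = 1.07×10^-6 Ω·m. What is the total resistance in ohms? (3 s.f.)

2.72 Ω

Seg 1: A = 0.305 mm² = 3.050e-07 m²
R_1 = (6.98×10^-8)(9.2)/(3.050e-07) = 2.105 Ω
Seg 2: A = πr² = π(3.7200e-04 m)² = 4.347e-07 m²
R_2 = (2.76×10^-8)(9.23)/(4.347e-07) = 0.586 Ω
Seg 3: A = 7.55 mm² = 7.550e-06 m²
R_3 = (1.07×10^-6)(0.174)/(7.550e-06) = 0.02466 Ω
R_total = R_1 + R_2 + R_3 = 2.72 Ω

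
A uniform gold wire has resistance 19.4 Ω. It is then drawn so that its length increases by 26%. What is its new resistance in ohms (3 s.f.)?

k = 1 + 26/100 = 1.26; volume constant ⇒ A' = A/k, so R' = k²R.
R' = 1.588 × 19.4 = 30.8 Ω

30.8 Ω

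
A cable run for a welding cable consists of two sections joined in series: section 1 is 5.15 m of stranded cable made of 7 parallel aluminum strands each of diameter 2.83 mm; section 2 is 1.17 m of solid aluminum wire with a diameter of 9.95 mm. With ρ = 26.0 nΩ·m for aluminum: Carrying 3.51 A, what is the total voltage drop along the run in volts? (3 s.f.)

ρ = 26.0 nΩ·m = 2.60×10^-8 Ω·m
Section 1: A_strand = π(1.4150e-03)² = 6.290e-06 m²; R₁ = ρL/(N·A_s) = (2.60×10^-8)(5.15)/(7×6.290e-06) = 0.003041 Ω
Section 2: A = π(d/2)² = π(4.9750e-03 m)² = 7.776e-05 m²
R₂ = (2.60×10^-8)(1.17)/(7.776e-05) = 3.912×10^-4 Ω
R = R₁ + R₂ = 0.003432 Ω
V = IR = 3.51 × 0.003432 = 0.0120 V

0.0120 V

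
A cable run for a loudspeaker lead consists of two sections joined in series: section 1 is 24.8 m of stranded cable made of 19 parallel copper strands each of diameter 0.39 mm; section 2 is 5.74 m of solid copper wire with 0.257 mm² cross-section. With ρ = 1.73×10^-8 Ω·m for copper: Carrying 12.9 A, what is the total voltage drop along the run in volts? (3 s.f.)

Section 1: A_strand = π(1.9500e-04)² = 1.195e-07 m²; R₁ = ρL/(N·A_s) = (1.73×10^-8)(24.8)/(19×1.195e-07) = 0.189 Ω
Section 2: A = 0.257 mm² = 2.570e-07 m²
R₂ = (1.73×10^-8)(5.74)/(2.570e-07) = 0.3864 Ω
R = R₁ + R₂ = 0.5754 Ω
V = IR = 12.9 × 0.5754 = 7.42 V

7.42 V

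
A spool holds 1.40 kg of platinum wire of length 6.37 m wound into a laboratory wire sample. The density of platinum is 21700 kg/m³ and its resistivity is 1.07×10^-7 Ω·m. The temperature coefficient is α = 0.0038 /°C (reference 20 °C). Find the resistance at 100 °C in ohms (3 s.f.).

A = m/(density·L) = 1.4/(21700×6.37) = 1.0128e-05 m²
R = ρL/A = (1.07×10^-7)(6.37)/(1.0128e-05) = 0.0673 Ω
R(100 °C) = 0.0673 × (1 + 0.0038×80) = 0.0878 Ω

0.0878 Ω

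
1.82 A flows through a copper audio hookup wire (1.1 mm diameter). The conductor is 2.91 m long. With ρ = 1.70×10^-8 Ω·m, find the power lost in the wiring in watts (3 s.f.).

0.172 W

A = π(d/2)² = π(5.5000e-04 m)² = 9.503e-07 m²
R = ρL/A = (1.70×10^-8)(2.91)/(9.503e-07) = 0.05206 Ω
P = I²R = (1.82)² × 0.05206 = 0.172 W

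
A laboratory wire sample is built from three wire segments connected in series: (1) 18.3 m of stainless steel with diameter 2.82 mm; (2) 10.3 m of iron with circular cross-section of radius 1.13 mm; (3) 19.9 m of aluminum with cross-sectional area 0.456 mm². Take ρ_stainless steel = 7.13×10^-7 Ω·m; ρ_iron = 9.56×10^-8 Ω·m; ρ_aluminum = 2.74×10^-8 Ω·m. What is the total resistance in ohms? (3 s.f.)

3.53 Ω

Seg 1: A = π(d/2)² = π(1.4100e-03 m)² = 6.246e-06 m²
R_1 = (7.13×10^-7)(18.3)/(6.246e-06) = 2.089 Ω
Seg 2: A = πr² = π(1.1300e-03 m)² = 4.011e-06 m²
R_2 = (9.56×10^-8)(10.3)/(4.011e-06) = 0.2455 Ω
Seg 3: A = 0.456 mm² = 4.560e-07 m²
R_3 = (2.74×10^-8)(19.9)/(4.560e-07) = 1.196 Ω
R_total = R_1 + R_2 + R_3 = 3.53 Ω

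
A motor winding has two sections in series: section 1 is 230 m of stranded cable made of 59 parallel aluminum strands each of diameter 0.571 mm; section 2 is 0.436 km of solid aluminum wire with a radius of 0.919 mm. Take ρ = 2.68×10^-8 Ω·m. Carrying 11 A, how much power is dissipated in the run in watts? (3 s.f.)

582 W

Section 1: A_strand = π(2.8550e-04)² = 2.561e-07 m²; R₁ = ρL/(N·A_s) = (2.68×10^-8)(230)/(59×2.561e-07) = 0.408 Ω
Section 2: A = πr² = π(9.1900e-04 m)² = 2.653e-06 m²
R₂ = (2.68×10^-8)(436)/(2.653e-06) = 4.404 Ω
R = R₁ + R₂ = 4.812 Ω
P = I²R = (11)² × 4.812 = 582 W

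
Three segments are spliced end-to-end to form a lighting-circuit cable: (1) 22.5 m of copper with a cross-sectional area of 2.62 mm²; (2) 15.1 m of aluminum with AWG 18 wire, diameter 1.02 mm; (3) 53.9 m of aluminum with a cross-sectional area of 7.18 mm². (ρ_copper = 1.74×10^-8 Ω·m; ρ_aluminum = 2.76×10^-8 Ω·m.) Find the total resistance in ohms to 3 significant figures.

0.867 Ω

Seg 1: A = 2.62 mm² = 2.620e-06 m²
R_1 = (1.74×10^-8)(22.5)/(2.620e-06) = 0.1494 Ω
Seg 2: A = π(1.02/2 mm)² = π(5.1000e-04 m)² = 8.171e-07 m²
R_2 = (2.76×10^-8)(15.1)/(8.171e-07) = 0.51 Ω
Seg 3: A = 7.18 mm² = 7.180e-06 m²
R_3 = (2.76×10^-8)(53.9)/(7.180e-06) = 0.2072 Ω
R_total = R_1 + R_2 + R_3 = 0.867 Ω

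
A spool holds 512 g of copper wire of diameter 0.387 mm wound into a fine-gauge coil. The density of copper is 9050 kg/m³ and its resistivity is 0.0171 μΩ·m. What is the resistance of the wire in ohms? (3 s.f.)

69.9 Ω

ρ = 0.0171 μΩ·m = 1.71×10^-8 Ω·m
A = π(d/2)² = π(1.9350e-04 m)² = 1.1763e-07 m²
L = m/(density·A) = 0.512/(9050×1.1763e-07) = 481 m
R = ρL/A = (1.71×10^-8)(481)/(1.1763e-07) = 69.9 Ω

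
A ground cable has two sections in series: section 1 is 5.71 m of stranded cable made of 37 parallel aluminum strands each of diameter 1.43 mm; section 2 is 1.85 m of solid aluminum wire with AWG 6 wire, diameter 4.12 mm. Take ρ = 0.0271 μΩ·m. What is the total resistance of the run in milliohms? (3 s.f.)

ρ = 0.0271 μΩ·m = 2.71×10^-8 Ω·m
Section 1: A_strand = π(7.1500e-04)² = 1.606e-06 m²; R₁ = ρL/(N·A_s) = (2.71×10^-8)(5.71)/(37×1.606e-06) = 0.002604 Ω
Section 2: A = π(4.12/2 mm)² = π(2.0600e-03 m)² = 1.333e-05 m²
R₂ = (2.71×10^-8)(1.85)/(1.333e-05) = 0.003761 Ω
R = R₁ + R₂ = 6.36 mΩ

6.36 mΩ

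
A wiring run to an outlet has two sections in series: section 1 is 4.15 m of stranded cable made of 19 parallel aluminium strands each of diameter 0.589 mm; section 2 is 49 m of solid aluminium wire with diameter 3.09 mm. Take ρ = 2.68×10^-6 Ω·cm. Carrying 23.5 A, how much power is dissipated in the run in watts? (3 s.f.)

109 W

ρ = 2.68×10^-6 Ω·cm = 2.68×10^-8 Ω·m
Section 1: A_strand = π(2.9450e-04)² = 2.725e-07 m²; R₁ = ρL/(N·A_s) = (2.68×10^-8)(4.15)/(19×2.725e-07) = 0.02148 Ω
Section 2: A = π(d/2)² = π(1.5450e-03 m)² = 7.499e-06 m²
R₂ = (2.68×10^-8)(49)/(7.499e-06) = 0.1751 Ω
R = R₁ + R₂ = 0.1966 Ω
P = I²R = (23.5)² × 0.1966 = 109 W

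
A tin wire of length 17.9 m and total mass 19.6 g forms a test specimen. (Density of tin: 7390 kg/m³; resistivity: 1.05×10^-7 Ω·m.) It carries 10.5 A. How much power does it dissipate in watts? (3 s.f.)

A = m/(density·L) = 0.0196/(7390×17.9) = 1.4817e-07 m²
R = ρL/A = (1.05×10^-7)(17.9)/(1.4817e-07) = 12.68 Ω
P = I²R = (10.5)² × 12.68 = 1400 W

1400 W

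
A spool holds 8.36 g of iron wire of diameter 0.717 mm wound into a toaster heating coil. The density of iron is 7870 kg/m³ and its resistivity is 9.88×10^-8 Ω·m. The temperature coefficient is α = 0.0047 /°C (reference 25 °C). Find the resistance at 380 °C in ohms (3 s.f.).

A = π(d/2)² = π(3.5850e-04 m)² = 4.0376e-07 m²
L = m/(density·A) = 0.00836/(7870×4.0376e-07) = 2.631 m
R = ρL/A = (9.88×10^-8)(2.631)/(4.0376e-07) = 0.6438 Ω
R(380 °C) = 0.6438 × (1 + 0.0047×355) = 1.72 Ω

1.72 Ω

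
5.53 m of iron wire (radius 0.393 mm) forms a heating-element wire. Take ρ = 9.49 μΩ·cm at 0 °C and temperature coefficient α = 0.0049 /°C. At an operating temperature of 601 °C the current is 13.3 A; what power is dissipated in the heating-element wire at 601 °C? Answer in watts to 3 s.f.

755 W

ρ = 9.49 μΩ·cm = 9.49×10^-8 Ω·m
A = πr² = π(3.9300e-04 m)² = 4.852e-07 m²
R₍0₎ = ρL/A = (9.49×10^-8)(5.53)/(4.852e-07) = 1.082 Ω
R₍601₎ = R₍0₎(1 + αΔT) = 1.082 × (1 + 0.0049×601) = 4.267 Ω
P = I²R = (13.3)² × 4.267 = 755 W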